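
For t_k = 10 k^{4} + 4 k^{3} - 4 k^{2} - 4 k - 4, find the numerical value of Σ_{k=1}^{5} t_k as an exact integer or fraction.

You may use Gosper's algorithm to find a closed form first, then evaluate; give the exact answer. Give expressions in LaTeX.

Ratio r(k) = (5*k**4 + 22*k**3 + 34*k**2 + 20*k + 1)/(5*k**4 + 2*k**3 - 2*k**2 - 2*k - 2).
Factor: A=1; B=1; C=k**4 + 2*k**3/5 - 2*k**2/5 - 2*k/5 - 2/5.
Set up (1)·f(k+1) − (1)·f(k) − (k**4 + 2*k**3/5 - 2*k**2/5 - 2*k/5 - 2/5) = 0.
From deg A=0, deg B=0, deg C=4: d=5.
Coefficient equations give f(k) = k*(2*k**4 - 4*k**3 + k - 3)/10.
So s_k = (B(k−1)f/C)·t_k = (k*(2*k**4 - 4*k**3 + k - 3)/(2*(5*k**4 + 2*k**3 - 2*k**2 - 2*k - 2)))·t_k = k*(2*k**4 - 4*k**3 + k - 3).
Check: Δs_k = 10*k**4 + 4*k**3 - 4*k**2 - 4*k - 4. ✓
Telescoping: Σ = s_(6) − s_(1) = 10386 − (-4) = 10390.

Σ = 10390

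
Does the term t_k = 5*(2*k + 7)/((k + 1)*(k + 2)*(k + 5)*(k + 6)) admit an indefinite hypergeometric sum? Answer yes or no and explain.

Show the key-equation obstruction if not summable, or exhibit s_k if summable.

The ratio is (k + 1)*(k + 5)*(2*k + 9)/((k + 3)*(k + 7)*(2*k + 7)).
A = k + 1, B = k + 7, C = k**3 + 21*k**2/2 + 73*k/2 + 42.
Solve (k + 1)·f(k+1) − (k + 6)·f(k) = k**3 + 21*k**2/2 + 73*k/2 + 42.
deg f ≤ 5 (via 1,1,3).
Coefficient equations give f(k) = k*(k + 2)*(k + 3)*(k + 4)*(k + 6)/10.
R(k) = B(k−1)·f(k)/C(k) = k*(k + 2)*(k + 6)**2/(5*(2*k + 7)); s_k = R·t_k = k*(k + 6)/(k**2 + 6*k + 5).
Verify: 5*(2*k + 7)/(k**4 + 14*k**3 + 65*k**2 + 112*k + 60) matches t_k.

Yes. s_k = k*(k + 6)/(k**2 + 6*k + 5).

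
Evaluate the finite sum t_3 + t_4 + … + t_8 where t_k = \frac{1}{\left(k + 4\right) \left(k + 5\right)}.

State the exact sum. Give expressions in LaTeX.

Ratio r(k) = (k + 4)/(k + 6).
Take A(k)=k + 4, B(k)=k + 6, C(k)=1.
Set up (k + 4)·f(k+1) − (k + 5)·f(k) − (1) = 0.
d = 1 from the (1,1,0) case.
Solve for f: f(k) = k/4 (degree 1 ≤ 1).
Get s_k = R·t_k = k/(4*(k + 4)) with R(k) = B(k−1)f(k)/C(k) = k*(k + 5)/4.
Verify: 1/(k**2 + 9*k + 20) matches t_k.
Telescoping: Σ = s_(9) − s_(3) = 9/52 − (3/28) = 6/91.

Σ = 6/91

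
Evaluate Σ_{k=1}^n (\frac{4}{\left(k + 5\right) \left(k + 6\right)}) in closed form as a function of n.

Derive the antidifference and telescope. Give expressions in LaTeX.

The ratio is (k + 5)/(k + 7).
Take A(k)=k + 5, B(k)=k + 7, C(k)=1.
Solve (k + 5)·f(k+1) − (k + 6)·f(k) = 1.
deg f ≤ 1 (via 1,1,0).
Solving with deg f ≤ 1: f(k) = k/5.
Get s_k = R·t_k = 4*k/(5*(k + 5)) with R(k) = B(k−1)f(k)/C(k) = k*(k + 6)/5.
Verify: 4/(k**2 + 11*k + 30) matches t_k.
Telescope: S(n) = s_(n+1) − s_(1) = 4*(n + 1)/(5*(n + 6)) − (2/15) = 2*n/(3*(n + 6)).

S(n) = \frac{2 n}{3 \left(n + 6\right)}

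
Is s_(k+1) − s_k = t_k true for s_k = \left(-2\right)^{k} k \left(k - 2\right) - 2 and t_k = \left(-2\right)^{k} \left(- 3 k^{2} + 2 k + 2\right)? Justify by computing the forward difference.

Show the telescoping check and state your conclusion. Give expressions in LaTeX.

valid; difference matches t_k

s_(k+1) = -2*(-2)**k*(k - 1)*(k + 1) - 2
s_(k+1) − s_k = (-2)**k*(-3*k**2 + 2*k + 2)
(s_(k+1) − s_k) − t_k = 0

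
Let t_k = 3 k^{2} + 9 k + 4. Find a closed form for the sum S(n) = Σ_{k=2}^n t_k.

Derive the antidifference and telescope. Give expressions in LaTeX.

S(n) = n^{3} + 6 n^{2} + 9 n - 16

Compute t_(k+1)/t_k: get (3*k**2 + 15*k + 16)/(3*k**2 + 9*k + 4).
Factor: A=1; B=1; C=k**2 + 3*k + 4/3.
Solve (1)·f(k+1) − (1)·f(k) = k**2 + 3*k + 4/3.
From deg A=0, deg B=0, deg C=2: d=3.
Coefficient equations give f(k) = k**2*(k + 3)/3.
So s_k = (B(k−1)f/C)·t_k = (k**2*(k + 3)/(3*k**2 + 9*k + 4))·t_k = k**2*(k + 3).
Check: Δs_k = 3*k**2 + 9*k + 4. ✓
Σ_(k=2)^n t_k = s_(n+1) − s_(2) = (n**3 + 6*n**2 + 9*n + 4) − (20), i.e. n**3 + 6*n**2 + 9*n - 16.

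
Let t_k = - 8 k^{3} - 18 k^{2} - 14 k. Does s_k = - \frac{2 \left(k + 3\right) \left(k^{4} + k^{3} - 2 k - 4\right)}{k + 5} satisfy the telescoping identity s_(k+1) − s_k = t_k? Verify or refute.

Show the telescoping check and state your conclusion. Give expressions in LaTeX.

Invalid: residual \frac{4 \left(3 k^{4} + 28 k^{3} + 52 k^{2} + 37 k + 4\right)}{k^{2} + 11 k + 30} ≠ 0.

s_(k+1) = 2*(k + 4)*(2*k - (k + 1)**4 - (k + 1)**3 + 6)/(k + 6)
s_(k+1) − s_k = 2*(-4*k**5 - 47*k**4 - 170*k**3 - 243*k**2 - 136*k + 8)/(k**2 + 11*k + 30)
(s_(k+1) − s_k) − t_k = 4*(3*k**4 + 28*k**3 + 52*k**2 + 37*k + 4)/(k**2 + 11*k + 30)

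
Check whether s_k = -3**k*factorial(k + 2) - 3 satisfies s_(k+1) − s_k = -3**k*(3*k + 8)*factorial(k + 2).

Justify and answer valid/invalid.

Valid — Δs_k = t_k.

s_(k+1) = -3**(k + 1)*factorial(k + 3) - 3
s_(k+1) − s_k = -3**k*(3*k + 8)*factorial(k + 2)
(s_(k+1) − s_k) − t_k = 0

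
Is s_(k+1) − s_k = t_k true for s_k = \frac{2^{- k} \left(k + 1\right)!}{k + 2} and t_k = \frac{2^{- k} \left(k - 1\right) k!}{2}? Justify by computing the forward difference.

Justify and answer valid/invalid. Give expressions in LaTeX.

Invalid: residual - \frac{2^{- k} \left(k^{2} + k - 4\right) k!}{2 \left(k + 2\right) \left(k + 3\right)} ≠ 0.

s_(k+1) = factorial(k + 2)/(2*2**k*(k + 3))
s_(k+1) − s_k = (k**2 + 2*k - 2)*factorial(k + 1)/(2*2**k*(k + 2)*(k + 3))
(s_(k+1) − s_k) − t_k = -(k**2 + k - 4)*factorial(k)/(2*2**k*(k + 2)*(k + 3))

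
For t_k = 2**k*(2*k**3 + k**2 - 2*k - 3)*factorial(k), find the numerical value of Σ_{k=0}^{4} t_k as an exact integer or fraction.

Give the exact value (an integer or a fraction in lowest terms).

Σ = 53761

Step 1: r(k) = 2*(2*k**4 + 9*k**3 + 13*k**2 + 4*k - 2)/(2*k**3 + k**2 - 2*k - 3).
A = 2*k + 2, B = 1, C = k**3 + k**2/2 - k - 3/2.
f must satisfy (2*k + 2)·f(k+1) − (1)·f(k) = k**3 + k**2/2 - k - 3/2.
d = 2 from the (1,0,3) case.
Match coefficients ⇒ f(k) = (k**2 - 2*k - 1)/2.
So s_k = (B(k−1)f/C)·t_k = ((k**2 - 2*k - 1)/(2*k**3 + k**2 - 2*k - 3))·t_k = 2**k*(k**2 - 2*k - 1)*factorial(k).
Δs = 2**k*(2*k**3 + k**2 - 2*k - 3)*factorial(k), as required.
Telescoping: Σ = s_(5) − s_(0) = 53760 − (-1) = 53761.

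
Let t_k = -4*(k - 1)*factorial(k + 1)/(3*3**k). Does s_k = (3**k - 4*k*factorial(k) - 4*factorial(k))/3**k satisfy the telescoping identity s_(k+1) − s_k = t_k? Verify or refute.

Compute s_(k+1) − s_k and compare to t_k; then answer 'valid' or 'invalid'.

s_(k+1) = (3*3**k - 4*k**2*factorial(k) - 12*k*factorial(k) - 8*factorial(k))/(3*3**k)
s_(k+1) − s_k = -4*(k - 1)*factorial(k + 1)/(3*3**k)
(s_(k+1) − s_k) − t_k = 0

Valid — Δs_k = t_k.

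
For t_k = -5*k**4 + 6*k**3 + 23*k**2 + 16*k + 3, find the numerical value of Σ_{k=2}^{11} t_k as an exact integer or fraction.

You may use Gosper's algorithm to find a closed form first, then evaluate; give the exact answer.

Σ = -161050

r(k) = (5*k**4 + 14*k**3 - 11*k**2 - 60*k - 43)/(5*k**4 - 6*k**3 - 23*k**2 - 16*k - 3) after simplifying.
Gosper form: A/B · C(k+1)/C(k) with A=1, B=1, C=k**4 - 6*k**3/5 - 23*k**2/5 - 16*k/5 - 3/5.
f must satisfy (1)·f(k+1) − (1)·f(k) = k**4 - 6*k**3/5 - 23*k**2/5 - 16*k/5 - 3/5.
d = 5 from the (0,0,4) case.
A polynomial solution: f(k) = k*(k**4 - 4*k**3 - 3*k**2 + 2*k + 1)/5.
Then R = B(k−1)f/C = k*(k**4 - 4*k**3 - 3*k**2 + 2*k + 1)/(5*k**4 - 6*k**3 - 23*k**2 - 16*k - 3), so s_k = R(k)·t_k = k*(-k**4 + 4*k**3 + 3*k**2 - 2*k - 1).
s_(k+1) − s_k = -5*k**4 + 6*k**3 + 23*k**2 + 16*k + 3 = t_k.
Sum = s_(12) − s_(2); s_(12) = -161004, s_(2) = 46 ⇒ -161050.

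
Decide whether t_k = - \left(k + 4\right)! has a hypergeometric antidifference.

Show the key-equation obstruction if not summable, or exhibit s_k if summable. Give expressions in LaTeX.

Compute t_(k+1)/t_k: get k + 5.
Gosper form: A/B · C(k+1)/C(k) with A=k + 5, B=1, C=1.
Solve (k + 5)·f(k+1) − (1)·f(k) = 1.
Degrees (1,0,0) ⇒ d ≤ -1.
Negative degree bound (-1): no f exists, t_k not Gosper-summable.

No. Not Gosper-summable.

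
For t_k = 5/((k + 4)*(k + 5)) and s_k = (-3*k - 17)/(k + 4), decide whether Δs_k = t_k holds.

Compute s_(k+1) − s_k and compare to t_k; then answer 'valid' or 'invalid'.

valid; difference matches t_k

s_(k+1) = (-3*k - 20)/(k + 5)
s_(k+1) − s_k = 5/(k**2 + 9*k + 20)
(s_(k+1) − s_k) − t_k = 0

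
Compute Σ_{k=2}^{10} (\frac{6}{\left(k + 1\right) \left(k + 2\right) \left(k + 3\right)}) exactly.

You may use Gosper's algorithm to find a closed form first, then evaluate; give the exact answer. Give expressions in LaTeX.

Σ = 3/13

Step 1: r(k) = (k + 1)/(k + 4).
Gosper form: A/B · C(k+1)/C(k) with A=k + 1, B=k + 4, C=1.
f must satisfy (k + 1)·f(k+1) − (k + 3)·f(k) = 1.
Degrees (1,1,0) ⇒ d ≤ 2.
Match coefficients ⇒ f(k) = k*(k + 3)/4.
So s_k = (B(k−1)f/C)·t_k = (k*(k + 3)**2/4)·t_k = 3*k*(k + 3)/(2*(k + 1)*(k + 2)).
s_(k+1) − s_k = 6/(k**3 + 6*k**2 + 11*k + 6) = t_k.
Sum = s_(11) − s_(2); s_(11) = 77/52, s_(2) = 5/4 ⇒ 3/13.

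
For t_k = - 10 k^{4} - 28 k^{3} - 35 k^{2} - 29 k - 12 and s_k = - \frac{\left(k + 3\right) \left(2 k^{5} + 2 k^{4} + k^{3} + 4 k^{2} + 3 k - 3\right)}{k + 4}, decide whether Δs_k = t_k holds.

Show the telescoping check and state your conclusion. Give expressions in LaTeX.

Invalid: residual \frac{8 k^{5} + 66 k^{4} + 146 k^{3} + 165 k^{2} + 125 k + 51}{k^{2} + 9 k + 20} ≠ 0.

s_(k+1) = (-2*k**6 - 20*k**5 - 77*k**4 - 155*k**3 - 188*k**2 - 137*k - 36)/(k + 5)
s_(k+1) − s_k = (-10*k**6 - 110*k**5 - 421*k**4 - 758*k**3 - 808*k**2 - 563*k - 189)/(k**2 + 9*k + 20)
(s_(k+1) − s_k) − t_k = (8*k**5 + 66*k**4 + 146*k**3 + 165*k**2 + 125*k + 51)/(k**2 + 9*k + 20)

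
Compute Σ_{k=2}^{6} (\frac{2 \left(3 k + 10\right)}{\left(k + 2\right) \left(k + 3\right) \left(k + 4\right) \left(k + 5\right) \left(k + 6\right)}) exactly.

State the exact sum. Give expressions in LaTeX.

Σ = 85/8316

The ratio is (k + 2)*(3*k + 13)/((k + 7)*(3*k + 10)).
So A=k + 2 and B=k + 7, with C=k + 10/3.
Need (k + 2)·f(k+1) − (k + 6)·f(k) = k + 10/3.
deg f ≤ 4 (via 1,1,1).
Solve for f: f(k) = k*(k + 3)*(k**2 + 11*k + 38)/120 (degree 4 ≤ 4).
So s_k = (B(k−1)f/C)·t_k = (k*(k + 3)*(k + 6)*(k**2 + 11*k + 38)/(40*(3*k + 10)))·t_k = k*(k**2 + 11*k + 38)/(20*(k**3 + 11*k**2 + 38*k + 40)).
Check: Δs_k = 2*(3*k + 10)/(k**5 + 20*k**4 + 155*k**3 + 580*k**2 + 1044*k + 720). ✓
Σ_(k=2)^(6) t_k = s_(7) − s_(2) = 287/5940 − (4/105) = 85/8316.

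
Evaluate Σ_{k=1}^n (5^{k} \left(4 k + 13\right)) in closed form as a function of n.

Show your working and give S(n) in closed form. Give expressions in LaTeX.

S(n) = 5 \cdot 5^{n} n + 15 \cdot 5^{n} - 15

Step 1: r(k) = 5*(4*k + 17)/(4*k + 13).
A = 5, B = 1, C = k + 13/4.
Solve (5)·f(k+1) − (1)·f(k) = k + 13/4.
Degrees (0,0,1) ⇒ d ≤ 1.
Coefficient equations give f(k) = (k + 2)/4.
So s_k = (B(k−1)f/C)·t_k = ((k + 2)/(4*k + 13))·t_k = 5**k*(k + 2).
s_(k+1) − s_k = 5**k*(4*k + 13) = t_k.
Evaluate: s_(n+1) = 5**(n + 1)*(n + 3); subtract s_(1) = 15 ⇒ S(n) = 5*5**n*n + 15*5**n - 15.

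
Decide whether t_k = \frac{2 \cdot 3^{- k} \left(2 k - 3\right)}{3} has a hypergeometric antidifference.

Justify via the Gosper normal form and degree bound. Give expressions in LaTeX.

Yes. s_k = 2 \cdot 3^{- k} \left(1 - k\right).

r(k) = (2*k - 1)/(3*(2*k - 3)) after simplifying.
Normal form (A,B,C) = (1/3, 1, k - 3/2).
Set up (1/3)·f(k+1) − (1)·f(k) − (k - 3/2) = 0.
Degrees (0,0,1) ⇒ d ≤ 1.
Match coefficients ⇒ f(k) = -3*(k - 1)/2.
Then R = B(k−1)f/C = -3*(k - 1)/(2*k - 3), so s_k = R(k)·t_k = 2*(1 - k)/3**k.
Verify: 2*(2*k - 3)/(3*3**k) matches t_k.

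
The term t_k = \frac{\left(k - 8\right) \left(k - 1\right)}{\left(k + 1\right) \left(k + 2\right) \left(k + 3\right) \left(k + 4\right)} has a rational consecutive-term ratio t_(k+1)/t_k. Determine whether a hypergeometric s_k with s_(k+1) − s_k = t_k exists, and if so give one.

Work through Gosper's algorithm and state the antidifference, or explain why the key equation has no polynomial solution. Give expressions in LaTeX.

s_k = \frac{k \left(k^{2} + 3 k + 20\right)}{3 \left(k^{3} + 6 k^{2} + 11 k + 6\right)}

The ratio is k*(k - 7)*(k + 1)/((k - 8)*(k - 1)*(k + 5)).
Take A(k)=k + 1, B(k)=k + 5, C(k)=k**2 - 9*k + 8.
Set up (k + 1)·f(k+1) − (k + 4)·f(k) − (k**2 - 9*k + 8) = 0.
Degrees (1,1,2) ⇒ d ≤ 3.
Solve for f: f(k) = k*(k**2 + 3*k + 20)/3 (degree 3 ≤ 3).
Certificate R = B(k−1)f/C = k*(k + 4)*(k**2 + 3*k + 20)/(3*(k - 8)*(k - 1)) gives s_k = k*(k**2 + 3*k + 20)/(3*(k**3 + 6*k**2 + 11*k + 6)).
Check: Δs_k = (k**2 - 9*k + 8)/(k**4 + 10*k**3 + 35*k**2 + 50*k + 24). ✓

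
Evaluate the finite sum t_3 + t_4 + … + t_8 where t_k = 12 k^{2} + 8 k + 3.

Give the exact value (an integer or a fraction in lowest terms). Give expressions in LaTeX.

t_(k+1)/t_k = (12*k**2 + 32*k + 23)/(12*k**2 + 8*k + 3).
Gosper form: A/B · C(k+1)/C(k) with A=1, B=1, C=k**2 + 2*k/3 + 1/4.
Set up (1)·f(k+1) − (1)·f(k) − (k**2 + 2*k/3 + 1/4) = 0.
d = 3 from the (0,0,2) case.
Coefficient equations give f(k) = k*(4*k**2 - 2*k + 1)/12.
Get s_k = R·t_k = k*(4*k**2 - 2*k + 1) with R(k) = B(k−1)f(k)/C(k) = k*(4*k**2 - 2*k + 1)/(12*k**2 + 8*k + 3).
Δs = 12*k**2 + 8*k + 3, as required.
Telescoping: Σ = s_(9) − s_(3) = 2763 − (93) = 2670.

Σ = 2670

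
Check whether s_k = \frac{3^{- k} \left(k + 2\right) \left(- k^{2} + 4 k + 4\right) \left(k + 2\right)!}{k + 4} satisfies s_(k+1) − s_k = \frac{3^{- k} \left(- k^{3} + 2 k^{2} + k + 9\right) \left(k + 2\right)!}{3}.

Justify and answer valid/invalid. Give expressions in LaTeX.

s_(k+1) = (k + 3)*(-k**2 + 2*k + 7)*factorial(k + 3)/(3*3**k*(k + 5))
s_(k+1) − s_k = (-k**5 - 5*k**4 + 3*k**3 + 34*k**2 + 99*k + 132)*factorial(k + 2)/(3*3**k*(k + 4)*(k + 5))
(s_(k+1) − s_k) − t_k = 2*(k - 3)*(k**3 + 5*k**2 + 3*k + 8)*factorial(k + 2)/(3*3**k*(k + 4)*(k + 5))

Invalid: residual \frac{2 \cdot 3^{- k} \left(k - 3\right) \left(k^{3} + 5 k^{2} + 3 k + 8\right) \left(k + 2\right)!}{3 \left(k + 4\right) \left(k + 5\right)} ≠ 0.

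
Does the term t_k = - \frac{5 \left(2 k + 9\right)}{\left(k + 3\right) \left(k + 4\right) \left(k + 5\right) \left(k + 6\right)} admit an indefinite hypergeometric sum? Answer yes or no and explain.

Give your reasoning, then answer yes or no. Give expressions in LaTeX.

Yes. s_k = \frac{k \left(- k - 8\right)}{3 \left(k^{2} + 8 k + 15\right)}.

r(k) = (k + 3)*(2*k + 11)/((k + 7)*(2*k + 9)) after simplifying.
A = k + 3, B = k + 7, C = k + 9/2.
Need (k + 3)·f(k+1) − (k + 6)·f(k) = k + 9/2.
deg f ≤ 3 (via 1,1,1).
Solve for f: f(k) = k*(k + 4)*(k + 8)/30 (degree 3 ≤ 3).
Then R = B(k−1)f/C = k*(k + 4)*(k + 6)*(k + 8)/(15*(2*k + 9)), so s_k = R(k)·t_k = k*(-k - 8)/(3*(k**2 + 8*k + 15)).
s_(k+1) − s_k = 5*(-2*k - 9)/(k**4 + 18*k**3 + 119*k**2 + 342*k + 360) = t_k.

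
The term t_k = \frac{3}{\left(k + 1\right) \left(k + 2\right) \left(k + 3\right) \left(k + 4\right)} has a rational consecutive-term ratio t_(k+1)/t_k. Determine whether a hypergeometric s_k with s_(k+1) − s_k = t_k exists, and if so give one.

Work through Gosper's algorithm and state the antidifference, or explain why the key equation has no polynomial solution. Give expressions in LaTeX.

The ratio is (k + 1)/(k + 5).
Gosper form: A/B · C(k+1)/C(k) with A=k + 1, B=k + 5, C=1.
Solve (k + 1)·f(k+1) − (k + 4)·f(k) = 1.
deg f ≤ 3 (via 1,1,0).
Match coefficients ⇒ f(k) = k*(k**2 + 6*k + 11)/18.
R(k) = B(k−1)·f(k)/C(k) = k*(k + 4)*(k**2 + 6*k + 11)/18; s_k = R·t_k = k*(k**2 + 6*k + 11)/(6*(k + 1)*(k + 2)*(k + 3)).
s_(k+1) − s_k = 3/(k**4 + 10*k**3 + 35*k**2 + 50*k + 24) = t_k.

s_k = \frac{k \left(k^{2} + 6 k + 11\right)}{6 \left(k + 1\right) \left(k + 2\right) \left(k + 3\right)}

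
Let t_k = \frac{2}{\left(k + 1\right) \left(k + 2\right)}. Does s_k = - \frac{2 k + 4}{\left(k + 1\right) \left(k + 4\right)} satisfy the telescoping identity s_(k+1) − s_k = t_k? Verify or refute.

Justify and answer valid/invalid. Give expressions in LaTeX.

Invalid: residual \frac{8 \left(- k - 3\right)}{k^{4} + 12 k^{3} + 49 k^{2} + 78 k + 40} ≠ 0.

s_(k+1) = 2*(-k - 3)/((k + 2)*(k + 5))
s_(k+1) − s_k = 2*(k**2 + 5*k + 8)/(k**4 + 12*k**3 + 49*k**2 + 78*k + 40)
(s_(k+1) − s_k) − t_k = 8*(-k - 3)/(k**4 + 12*k**3 + 49*k**2 + 78*k + 40)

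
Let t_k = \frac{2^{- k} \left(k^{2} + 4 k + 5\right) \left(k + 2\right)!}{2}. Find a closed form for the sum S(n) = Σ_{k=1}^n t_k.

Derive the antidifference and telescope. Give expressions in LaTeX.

Step 1: r(k) = (k + 3)*(4*k + (k + 1)**2 + 9)/(2*(k**2 + 4*k + 5)).
Gosper form: A/B · C(k+1)/C(k) with A=k/2 + 3/2, B=1, C=k**2 + 4*k + 5.
Need (k/2 + 3/2)·f(k+1) − (1)·f(k) = k**2 + 4*k + 5.
Degrees (1,0,2) ⇒ d ≤ 1.
A polynomial solution: f(k) = 2*(k + 2).
Get s_k = R·t_k = (k + 2)*factorial(k + 2)/2**k with R(k) = B(k−1)f(k)/C(k) = 2*(k + 2)/(k**2 + 4*k + 5).
s_(k+1) − s_k = (k**2 + 4*k + 5)*factorial(k + 2)/(2*2**k) = t_k.
s_(n+1) = 2**(-n - 1)*(n + 3)*factorial(n + 3) and s_(1) = 9, so S(n) = -9 + n*factorial(n + 3)/(2*2**n) + 3*factorial(n + 3)/(2*2**n).

S(n) = -9 + \frac{2^{- n} n \left(n + 3\right)!}{2} + \frac{3 \cdot 2^{- n} \left(n + 3\right)!}{2}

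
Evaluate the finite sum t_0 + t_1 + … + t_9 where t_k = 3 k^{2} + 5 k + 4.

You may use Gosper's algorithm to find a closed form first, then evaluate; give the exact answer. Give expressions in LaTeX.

Σ = 1120

The ratio is (3*k**2 + 11*k + 12)/(3*k**2 + 5*k + 4).
Normal form (A,B,C) = (1, 1, k**2 + 5*k/3 + 4/3).
f must satisfy (1)·f(k+1) − (1)·f(k) = k**2 + 5*k/3 + 4/3.
Bound: deg f ≤ 3.
Solving with deg f ≤ 3: f(k) = k*(k**2 + k + 2)/3.
Certificate R = B(k−1)f/C = k*(k**2 + k + 2)/(3*k**2 + 5*k + 4) gives s_k = k*(k**2 + k + 2).
Δs = 3*k**2 + 5*k + 4, as required.
Telescoping: Σ = s_(10) − s_(0) = 1120 − (0) = 1120.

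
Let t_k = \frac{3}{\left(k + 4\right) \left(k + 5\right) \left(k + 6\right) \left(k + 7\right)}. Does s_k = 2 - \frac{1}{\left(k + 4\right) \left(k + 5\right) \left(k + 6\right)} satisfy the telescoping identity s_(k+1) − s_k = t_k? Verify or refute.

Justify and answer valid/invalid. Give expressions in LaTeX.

valid (s_(k+1) − s_k reduces to t_k)

s_(k+1) = 2 - 1/((k + 5)*(k + 6)*(k + 7))
s_(k+1) − s_k = 3/((k + 4)*(k + 5)*(k + 6)*(k + 7))
(s_(k+1) − s_k) − t_k = 0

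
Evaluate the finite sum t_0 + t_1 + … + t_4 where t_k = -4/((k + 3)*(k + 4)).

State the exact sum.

Σ = -5/6

The ratio is (k + 3)/(k + 5).
A = k + 3, B = k + 5, C = 1.
f must satisfy (k + 3)·f(k+1) − (k + 4)·f(k) = 1.
deg f ≤ 1 (via 1,1,0).
A polynomial solution: f(k) = k/3.
R(k) = B(k−1)·f(k)/C(k) = k*(k + 4)/3; s_k = R·t_k = -4*k/(3*k + 9).
Check: Δs_k = -4/(k**2 + 7*k + 12). ✓
Evaluate s at k=5 and k=0: -5/6 and 0; difference -5/6.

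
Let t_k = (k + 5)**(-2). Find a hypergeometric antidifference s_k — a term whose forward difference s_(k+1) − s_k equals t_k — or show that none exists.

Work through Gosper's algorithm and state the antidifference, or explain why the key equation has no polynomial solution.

The ratio is (k + 5)**2/(k + 6)**2.
A = k**2 + 10*k + 25, B = k**2 + 12*k + 36, C = 1.
Key eq: (k**2 + 10*k + 25)·f(k+1) = (k**2 + 10*k + 25)·f(k) + (1).
Degrees (2,2,0) ⇒ d ≤ 0.
Put f(k) = c0: A·f(k+1) − B(k−1)·f(k) − C = -1; need -1 = 0 — inconsistent ⇒ no f, not summable.

not Gosper-summable; s_k does not exist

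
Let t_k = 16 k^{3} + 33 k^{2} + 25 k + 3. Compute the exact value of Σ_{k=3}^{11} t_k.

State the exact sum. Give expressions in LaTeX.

Σ = 87687

Ratio r(k) = (16*k**3 + 81*k**2 + 139*k + 77)/(16*k**3 + 33*k**2 + 25*k + 3).
Normal form (A,B,C) = (1, 1, k**3 + 33*k**2/16 + 25*k/16 + 3/16).
Solve (1)·f(k+1) − (1)·f(k) = k**3 + 33*k**2/16 + 25*k/16 + 3/16.
Bound: deg f ≤ 4.
Solve for f: f(k) = k*(4*k**3 + 3*k**2 - 4)/16 (degree 4 ≤ 4).
So s_k = (B(k−1)f/C)·t_k = (k*(4*k**3 + 3*k**2 - 4)/(16*k**3 + 33*k**2 + 25*k + 3))·t_k = k*(4*k**3 + 3*k**2 - 4).
s_(k+1) − s_k = 16*k**3 + 33*k**2 + 25*k + 3 = t_k.
Telescoping: Σ = s_(12) − s_(3) = 88080 − (393) = 87687.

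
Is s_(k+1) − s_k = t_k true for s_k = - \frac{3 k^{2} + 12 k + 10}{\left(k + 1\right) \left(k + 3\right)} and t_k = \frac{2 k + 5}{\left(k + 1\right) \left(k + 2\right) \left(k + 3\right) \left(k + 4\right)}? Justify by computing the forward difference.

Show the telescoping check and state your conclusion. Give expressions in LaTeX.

s_(k+1) = (-12*k - 3*(k + 1)**2 - 22)/((k + 2)*(k + 4))
s_(k+1) − s_k = (2*k + 5)/(k**4 + 10*k**3 + 35*k**2 + 50*k + 24)
(s_(k+1) − s_k) − t_k = 0

valid (s_(k+1) − s_k reduces to t_k)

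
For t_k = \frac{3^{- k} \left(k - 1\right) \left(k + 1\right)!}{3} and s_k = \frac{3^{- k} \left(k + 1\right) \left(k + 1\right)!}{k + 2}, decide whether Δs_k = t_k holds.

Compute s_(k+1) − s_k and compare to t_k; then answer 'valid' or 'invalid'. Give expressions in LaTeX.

Invalid: residual - \frac{3^{- k} \left(k^{2} + k - 5\right) \left(k + 1\right)!}{3 \left(k + 2\right) \left(k + 3\right)} ≠ 0.

s_(k+1) = (k + 2)*factorial(k + 2)/(3*3**k*(k + 3))
s_(k+1) − s_k = (k**3 + 3*k**2 - 1)*factorial(k + 1)/(3*3**k*(k + 2)*(k + 3))
(s_(k+1) − s_k) − t_k = -(k**2 + k - 5)*factorial(k + 1)/(3*3**k*(k + 2)*(k + 3))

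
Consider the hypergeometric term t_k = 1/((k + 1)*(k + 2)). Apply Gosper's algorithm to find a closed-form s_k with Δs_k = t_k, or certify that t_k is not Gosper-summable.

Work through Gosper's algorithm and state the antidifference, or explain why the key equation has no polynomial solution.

s_k = k/(k + 1)

Compute t_(k+1)/t_k: get (k + 1)/(k + 3).
Normal form (A,B,C) = (k + 1, k + 3, 1).
Key eq: (k + 1)·f(k+1) = (k + 2)·f(k) + (1).
Bound: deg f ≤ 1.
Coefficient equations give f(k) = k.
So s_k = (B(k−1)f/C)·t_k = (k*(k + 2))·t_k = k/(k + 1).
Check: Δs_k = 1/(k**2 + 3*k + 2). ✓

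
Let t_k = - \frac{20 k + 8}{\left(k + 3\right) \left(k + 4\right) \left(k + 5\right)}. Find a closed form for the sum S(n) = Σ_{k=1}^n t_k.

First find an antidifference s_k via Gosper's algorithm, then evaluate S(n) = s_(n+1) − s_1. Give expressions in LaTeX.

S(n) = \frac{n \left(- 27 n - 43\right)}{10 \left(n^{2} + 9 n + 20\right)}

Compute t_(k+1)/t_k: get (k + 3)*(5*k + 7)/((k + 6)*(5*k + 2)).
Normal form (A,B,C) = (k + 3, k + 6, k + 2/5).
Set up (k + 3)·f(k+1) − (k + 5)·f(k) − (k + 2/5) = 0.
d = 2 from the (1,1,1) case.
A polynomial solution: f(k) = k*(17*k - 1)/120.
Get s_k = R·t_k = -k*(17*k - 1)/(6*(k + 3)*(k + 4)) with R(k) = B(k−1)f(k)/C(k) = k*(k + 5)*(17*k - 1)/(24*(5*k + 2)).
Verify: 4*(-5*k - 2)/(k**3 + 12*k**2 + 47*k + 60) matches t_k.
s_(n+1) = (-17*n**2 - 33*n - 16)/(6*(n**2 + 9*n + 20)) and s_(1) = -2/15, so S(n) = n*(-27*n - 43)/(10*(n**2 + 9*n + 20)).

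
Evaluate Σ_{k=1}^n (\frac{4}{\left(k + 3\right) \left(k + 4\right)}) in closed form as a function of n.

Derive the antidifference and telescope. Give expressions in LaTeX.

S(n) = \frac{n}{n + 4}

t_(k+1)/t_k = (k + 3)/(k + 5).
Gosper form: A/B · C(k+1)/C(k) with A=k + 3, B=k + 5, C=1.
f must satisfy (k + 3)·f(k+1) − (k + 4)·f(k) = 1.
From deg A=1, deg B=1, deg C=0: d=1.
A polynomial solution: f(k) = k/3.
Get s_k = R·t_k = 4*k/(3*(k + 3)) with R(k) = B(k−1)f(k)/C(k) = k*(k + 4)/3.
Check: Δs_k = 4/(k**2 + 7*k + 12). ✓
Evaluate: s_(n+1) = 4*(n + 1)/(3*(n + 4)); subtract s_(1) = 1/3 ⇒ S(n) = n/(n + 4).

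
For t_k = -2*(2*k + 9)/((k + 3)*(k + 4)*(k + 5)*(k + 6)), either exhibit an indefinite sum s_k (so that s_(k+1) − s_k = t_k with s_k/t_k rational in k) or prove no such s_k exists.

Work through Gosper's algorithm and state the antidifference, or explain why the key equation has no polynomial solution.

s_k = 2*k*(-k - 8)/(15*(k**2 + 8*k + 15))

t_(k+1)/t_k = (k + 3)*(2*k + 11)/((k + 7)*(2*k + 9)).
Normal form (A,B,C) = (k + 3, k + 7, k + 9/2).
Need (k + 3)·f(k+1) − (k + 6)·f(k) = k + 9/2.
Degrees (1,1,1) ⇒ d ≤ 3.
A polynomial solution: f(k) = k*(k + 4)*(k + 8)/30.
R(k) = B(k−1)·f(k)/C(k) = k*(k + 4)*(k + 6)*(k + 8)/(15*(2*k + 9)); s_k = R·t_k = 2*k*(-k - 8)/(15*(k**2 + 8*k + 15)).
s_(k+1) − s_k = 2*(-2*k - 9)/(k**4 + 18*k**3 + 119*k**2 + 342*k + 360) = t_k.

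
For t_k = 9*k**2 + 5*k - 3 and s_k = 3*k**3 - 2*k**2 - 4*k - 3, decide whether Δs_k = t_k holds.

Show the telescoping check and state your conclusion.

Valid — Δs_k = t_k.

s_(k+1) = 3*k**3 + 7*k**2 + k - 6
s_(k+1) − s_k = 9*k**2 + 5*k - 3
(s_(k+1) − s_k) − t_k = 0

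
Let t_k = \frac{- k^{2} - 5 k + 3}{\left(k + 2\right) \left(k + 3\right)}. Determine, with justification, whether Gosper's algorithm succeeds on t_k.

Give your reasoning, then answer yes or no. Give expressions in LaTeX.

Compute t_(k+1)/t_k: get (k + 2)*(5*k + (k + 1)**2 + 2)/((k + 4)*(k**2 + 5*k - 3)).
Factor: A=k + 2; B=k + 4; C=k**2 + 5*k - 3.
f must satisfy (k + 2)·f(k+1) − (k + 3)·f(k) = k**2 + 5*k - 3.
From deg A=1, deg B=1, deg C=2: d=2.
Match coefficients ⇒ f(k) = k*(2*k - 5)/2.
Get s_k = R·t_k = k*(5 - 2*k)/(2*(k + 2)) with R(k) = B(k−1)f(k)/C(k) = k*(k + 3)*(2*k - 5)/(2*(k**2 + 5*k - 3)).
Δs = (-k**2 - 5*k + 3)/(k**2 + 5*k + 6), as required.

Yes. s_k = \frac{k \left(5 - 2 k\right)}{2 \left(k + 2\right)}.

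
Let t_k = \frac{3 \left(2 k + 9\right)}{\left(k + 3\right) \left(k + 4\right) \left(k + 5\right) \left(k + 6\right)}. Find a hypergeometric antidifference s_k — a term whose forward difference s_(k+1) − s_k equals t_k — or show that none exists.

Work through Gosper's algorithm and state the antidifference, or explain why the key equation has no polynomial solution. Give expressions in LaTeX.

s_k = \frac{k \left(k + 8\right)}{5 \left(k^{2} + 8 k + 15\right)}

r(k) = (k + 3)*(2*k + 11)/((k + 7)*(2*k + 9)) after simplifying.
So A=k + 3 and B=k + 7, with C=k + 9/2.
Need (k + 3)·f(k+1) − (k + 6)·f(k) = k + 9/2.
From deg A=1, deg B=1, deg C=1: d=3.
Solving with deg f ≤ 3: f(k) = k*(k + 4)*(k + 8)/30.
So s_k = (B(k−1)f/C)·t_k = (k*(k + 4)*(k + 6)*(k + 8)/(15*(2*k + 9)))·t_k = k*(k + 8)/(5*(k**2 + 8*k + 15)).
Check: Δs_k = 3*(2*k + 9)/(k**4 + 18*k**3 + 119*k**2 + 342*k + 360). ✓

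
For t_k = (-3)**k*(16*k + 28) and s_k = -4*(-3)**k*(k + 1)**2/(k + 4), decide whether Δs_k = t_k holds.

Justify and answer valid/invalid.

Invalid: residual (-3)**(k + 1)*(16*k**2 + 96*k + 116)/(k**2 + 9*k + 20) ≠ 0.

s_(k+1) = 12*(-3)**k*(k + 2)**2/(k + 5)
s_(k+1) − s_k = (-3)**k*(16*k**3 + 124*k**2 + 284*k + 212)/(k**2 + 9*k + 20)
(s_(k+1) − s_k) − t_k = (-3)**(k + 1)*(16*k**2 + 96*k + 116)/(k**2 + 9*k + 20)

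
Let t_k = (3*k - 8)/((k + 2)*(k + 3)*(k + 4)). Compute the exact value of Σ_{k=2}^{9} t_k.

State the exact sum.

Σ = 5/78

Compute t_(k+1)/t_k: get (k + 2)*(3*k - 5)/((k + 5)*(3*k - 8)).
So A=k + 2 and B=k + 5, with C=k - 8/3.
Set up (k + 2)·f(k+1) − (k + 4)·f(k) − (k - 8/3) = 0.
deg f ≤ 2 (via 1,1,1).
Coefficient equations give f(k) = -k*(k + 23)/18.
R(k) = B(k−1)·f(k)/C(k) = -k*(k + 4)*(k + 23)/(6*(3*k - 8)); s_k = R·t_k = k*(-k - 23)/(6*(k + 2)*(k + 3)).
s_(k+1) − s_k = (3*k - 8)/(k**3 + 9*k**2 + 26*k + 24) = t_k.
Sum = s_(10) − s_(2); s_(10) = -55/156, s_(2) = -5/12 ⇒ 5/78.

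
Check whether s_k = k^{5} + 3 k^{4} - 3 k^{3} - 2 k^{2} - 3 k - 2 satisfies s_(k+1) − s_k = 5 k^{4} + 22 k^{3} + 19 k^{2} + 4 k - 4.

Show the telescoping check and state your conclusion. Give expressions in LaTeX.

s_(k+1) = k**5 + 8*k**4 + 19*k**3 + 17*k**2 + k - 6
s_(k+1) − s_k = 5*k**4 + 22*k**3 + 19*k**2 + 4*k - 4
(s_(k+1) − s_k) − t_k = 0

Valid: the claim telescopes to t_k.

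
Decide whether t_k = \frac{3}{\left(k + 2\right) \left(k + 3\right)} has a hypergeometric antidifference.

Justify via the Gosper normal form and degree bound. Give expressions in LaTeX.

r(k) = (k + 2)/(k + 4) after simplifying.
Gosper form: A/B · C(k+1)/C(k) with A=k + 2, B=k + 4, C=1.
f must satisfy (k + 2)·f(k+1) − (k + 3)·f(k) = 1.
Bound: deg f ≤ 1.
Coefficient equations give f(k) = k/2.
So s_k = (B(k−1)f/C)·t_k = (k*(k + 3)/2)·t_k = 3*k/(2*(k + 2)).
Δs = 3/(k**2 + 5*k + 6), as required.

Yes. s_k = \frac{3 k}{2 \left(k + 2\right)}.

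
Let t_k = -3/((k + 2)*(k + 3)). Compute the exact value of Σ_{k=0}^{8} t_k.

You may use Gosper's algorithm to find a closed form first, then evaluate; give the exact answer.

Σ = -27/22

t_(k+1)/t_k = (k + 2)/(k + 4).
A = k + 2, B = k + 4, C = 1.
Set up (k + 2)·f(k+1) − (k + 3)·f(k) − (1) = 0.
deg f ≤ 1 (via 1,1,0).
Coefficient equations give f(k) = k/2.
So s_k = (B(k−1)f/C)·t_k = (k*(k + 3)/2)·t_k = -3*k/(2*k + 4).
Verify: -3/(k**2 + 5*k + 6) matches t_k.
Telescoping: Σ = s_(9) − s_(0) = -27/22 − (0) = -27/22.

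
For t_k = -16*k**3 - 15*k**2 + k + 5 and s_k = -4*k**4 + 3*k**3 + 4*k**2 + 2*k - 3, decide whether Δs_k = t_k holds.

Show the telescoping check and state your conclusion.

s_(k+1) = -4*k**4 - 13*k**3 - 11*k**2 + 3*k + 2
s_(k+1) − s_k = -16*k**3 - 15*k**2 + k + 5
(s_(k+1) − s_k) − t_k = 0

Valid: the claim telescopes to t_k.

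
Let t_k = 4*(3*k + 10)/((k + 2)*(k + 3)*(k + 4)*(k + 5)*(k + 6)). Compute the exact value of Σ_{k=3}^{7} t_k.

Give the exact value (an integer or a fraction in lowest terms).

Σ = 16/1365

Ratio r(k) = (k + 2)*(3*k + 13)/((k + 7)*(3*k + 10)).
Gosper form: A/B · C(k+1)/C(k) with A=k + 2, B=k + 7, C=k + 10/3.
Key eq: (k + 2)·f(k+1) = (k + 6)·f(k) + (k + 10/3).
d = 4 from the (1,1,1) case.
Solving with deg f ≤ 4: f(k) = k*(k + 3)*(k**2 + 11*k + 38)/120.
So s_k = (B(k−1)f/C)·t_k = (k*(k + 3)*(k + 6)*(k**2 + 11*k + 38)/(40*(3*k + 10)))·t_k = k*(k**2 + 11*k + 38)/(10*(k**3 + 11*k**2 + 38*k + 40)).
Δs = 4*(3*k + 10)/(k**5 + 20*k**4 + 155*k**3 + 580*k**2 + 1044*k + 720), as required.
Evaluate s at k=8 and k=3: 19/195 and 3/35; difference 16/1365.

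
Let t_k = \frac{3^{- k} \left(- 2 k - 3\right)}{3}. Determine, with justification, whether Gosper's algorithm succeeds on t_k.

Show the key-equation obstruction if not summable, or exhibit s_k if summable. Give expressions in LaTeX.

Step 1: r(k) = (2*k + 5)/(3*(2*k + 3)).
Factor: A=1/3; B=1; C=k + 3/2.
Key eq: (1/3)·f(k+1) = (1)·f(k) + (k + 3/2).
Degrees (0,0,1) ⇒ d ≤ 1.
Solving with deg f ≤ 1: f(k) = -3*(k + 2)/2.
Then R = B(k−1)f/C = -3*(k + 2)/(2*k + 3), so s_k = R(k)·t_k = (k + 2)/3**k.
Δs = (-2*k - 3)/(3*3**k), as required.

Yes. s_k = 3^{- k} \left(k + 2\right).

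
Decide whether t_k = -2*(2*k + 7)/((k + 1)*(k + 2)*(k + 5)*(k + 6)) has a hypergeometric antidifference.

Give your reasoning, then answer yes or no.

t_(k+1)/t_k = (k + 1)*(k + 5)*(2*k + 9)/((k + 3)*(k + 7)*(2*k + 7)).
Take A(k)=k + 1, B(k)=k + 7, C(k)=k**3 + 21*k**2/2 + 73*k/2 + 42.
Set up (k + 1)·f(k+1) − (k + 6)·f(k) − (k**3 + 21*k**2/2 + 73*k/2 + 42) = 0.
Bound: deg f ≤ 5.
Solving with deg f ≤ 5: f(k) = k*(k + 2)*(k + 3)*(k + 4)*(k + 6)/10.
Then R = B(k−1)f/C = k*(k + 2)*(k + 6)**2/(5*(2*k + 7)), so s_k = R(k)·t_k = 2*k*(-k - 6)/(5*(k**2 + 6*k + 5)).
s_(k+1) − s_k = 2*(-2*k - 7)/(k**4 + 14*k**3 + 65*k**2 + 112*k + 60) = t_k.

Yes. s_k = 2*k*(-k - 6)/(5*(k**2 + 6*k + 5)).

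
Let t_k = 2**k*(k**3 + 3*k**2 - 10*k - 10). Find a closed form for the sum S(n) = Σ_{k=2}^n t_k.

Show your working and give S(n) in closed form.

Compute t_(k+1)/t_k: get 2*(k**3 + 6*k**2 - k - 16)/(k**3 + 3*k**2 - 10*k - 10).
Normal form (A,B,C) = (2, 1, k**3 + 3*k**2 - 10*k - 10).
Need (2)·f(k+1) − (1)·f(k) = k**3 + 3*k**2 - 10*k - 10.
From deg A=0, deg B=0, deg C=3: d=3.
Match coefficients ⇒ f(k) = k**3 - 3*k**2 - 4*k + 2.
Certificate R = B(k−1)f/C = (k**3 - 3*k**2 - 4*k + 2)/(k**3 + 3*k**2 - 10*k - 10) gives s_k = 2**k*(k**3 - 3*k**2 - 4*k + 2).
Δs = 2**k*(k**3 + 3*k**2 - 10*k - 10), as required.
Telescope: S(n) = s_(n+1) − s_(2) = 2**(n + 1)*(n**3 - 7*n - 4) − (-40) = 2*2**n*n**3 - 14*2**n*n - 8*2**n + 40.

S(n) = 2*2**n*n**3 - 14*2**n*n - 8*2**n + 40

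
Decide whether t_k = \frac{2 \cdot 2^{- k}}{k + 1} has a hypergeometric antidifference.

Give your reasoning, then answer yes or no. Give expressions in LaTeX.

t_(k+1)/t_k = (k + 1)/(2*(k + 2)).
Factor: A=k/2 + 1/2; B=k + 2; C=1.
Key eq: (k/2 + 1/2)·f(k+1) = (k + 1)·f(k) + (1).
deg f ≤ -1 (via 1,1,0).
Bound -1 < 0, so the key equation has no polynomial solution.

No — negative degree bound, so no certificate f.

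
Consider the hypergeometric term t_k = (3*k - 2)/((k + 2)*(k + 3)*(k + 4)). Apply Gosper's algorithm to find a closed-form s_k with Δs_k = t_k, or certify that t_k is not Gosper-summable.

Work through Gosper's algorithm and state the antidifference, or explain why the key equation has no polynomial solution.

s_k = k*(k - 4)/(3*(k + 2)*(k + 3))

t_(k+1)/t_k = (k + 2)*(3*k + 1)/((k + 5)*(3*k - 2)).
Normal form (A,B,C) = (k + 2, k + 5, k - 2/3).
Solve (k + 2)·f(k+1) − (k + 4)·f(k) = k - 2/3.
Degrees (1,1,1) ⇒ d ≤ 2.
Match coefficients ⇒ f(k) = k*(k - 4)/9.
So s_k = (B(k−1)f/C)·t_k = (k*(k - 4)*(k + 4)/(3*(3*k - 2)))·t_k = k*(k - 4)/(3*(k + 2)*(k + 3)).
Check: Δs_k = (3*k - 2)/(k**3 + 9*k**2 + 26*k + 24). ✓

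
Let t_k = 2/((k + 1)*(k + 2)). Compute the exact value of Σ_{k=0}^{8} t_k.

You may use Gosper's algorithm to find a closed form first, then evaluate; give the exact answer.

The ratio is (k + 1)/(k + 3).
Factor: A=k + 1; B=k + 3; C=1.
Need (k + 1)·f(k+1) − (k + 2)·f(k) = 1.
Bound: deg f ≤ 1.
Solving with deg f ≤ 1: f(k) = k.
So s_k = (B(k−1)f/C)·t_k = (k*(k + 2))·t_k = 2*k/(k + 1).
s_(k+1) − s_k = 2/(k**2 + 3*k + 2) = t_k.
Telescoping: Σ = s_(9) − s_(0) = 9/5 − (0) = 9/5.

Σ = 9/5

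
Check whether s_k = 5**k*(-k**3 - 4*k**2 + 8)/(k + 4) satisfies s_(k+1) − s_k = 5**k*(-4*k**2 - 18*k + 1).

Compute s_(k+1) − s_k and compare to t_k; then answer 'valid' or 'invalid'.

s_(k+1) = 5**(k + 1)*(-(k + 1)**3 - 4*(k + 1)**2 + 8)/(k + 5)
s_(k+1) − s_k = 5**k*(-4*k**4 - 46*k**3 - 175*k**2 - 213*k + 20)/(k**2 + 9*k + 20)
(s_(k+1) − s_k) − t_k = 2*5**k*k*(4*k**2 + 33*k + 69)/(k**2 + 9*k + 20)

Invalid: residual 2*5**k*k*(4*k**2 + 33*k + 69)/(k**2 + 9*k + 20) ≠ 0.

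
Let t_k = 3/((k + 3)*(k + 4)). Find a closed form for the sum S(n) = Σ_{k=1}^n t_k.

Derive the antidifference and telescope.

Step 1: r(k) = (k + 3)/(k + 5).
Normal form (A,B,C) = (k + 3, k + 5, 1).
Solve (k + 3)·f(k+1) − (k + 4)·f(k) = 1.
Degrees (1,1,0) ⇒ d ≤ 1.
Coefficient equations give f(k) = k/3.
Certificate R = B(k−1)f/C = k*(k + 4)/3 gives s_k = k/(k + 3).
s_(k+1) − s_k = 3/(k**2 + 7*k + 12) = t_k.
Σ_(k=1)^n t_k = s_(n+1) − s_(1) = ((n + 1)/(n + 4)) − (1/4), i.e. 3*n/(4*(n + 4)).

S(n) = 3*n/(4*(n + 4))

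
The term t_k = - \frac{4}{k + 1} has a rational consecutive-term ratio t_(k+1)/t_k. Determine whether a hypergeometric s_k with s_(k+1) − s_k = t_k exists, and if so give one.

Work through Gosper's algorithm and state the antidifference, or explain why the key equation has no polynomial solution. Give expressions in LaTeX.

Compute t_(k+1)/t_k: get (k + 1)/(k + 2).
Factor: A=k + 1; B=k + 2; C=1.
Key eq: (k + 1)·f(k+1) = (k + 1)·f(k) + (1).
Degrees (1,1,0) ⇒ d ≤ 0.
f = c0 ⇒ A·f(k+1) − B(k−1)·f(k) − C = -1. The system {-1 = 0} is inconsistent; no antidifference.

none — t_k is not Gosper-summable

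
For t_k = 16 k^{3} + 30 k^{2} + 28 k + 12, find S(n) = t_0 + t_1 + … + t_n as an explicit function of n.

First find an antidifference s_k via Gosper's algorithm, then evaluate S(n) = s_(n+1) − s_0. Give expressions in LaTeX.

Ratio r(k) = (8*k**3 + 39*k**2 + 68*k + 43)/(8*k**3 + 15*k**2 + 14*k + 6).
A = 1, B = 1, C = k**3 + 15*k**2/8 + 7*k/4 + 3/4.
Key eq: (1)·f(k+1) = (1)·f(k) + (k**3 + 15*k**2/8 + 7*k/4 + 3/4).
Bound: deg f ≤ 4.
A polynomial solution: f(k) = k*(4*k**3 + 2*k**2 + 3*k + 3)/16.
So s_k = (B(k−1)f/C)·t_k = (k*(4*k**3 + 2*k**2 + 3*k + 3)/(2*(8*k**3 + 15*k**2 + 14*k + 6)))·t_k = k*(4*k**3 + 2*k**2 + 3*k + 3).
s_(k+1) − s_k = 16*k**3 + 30*k**2 + 28*k + 12 = t_k.
Telescope: S(n) = s_(n+1) − s_(0) = 4*n**4 + 18*n**3 + 33*n**2 + 31*n + 12 − (0) = 4*n**4 + 18*n**3 + 33*n**2 + 31*n + 12.

S(n) = 4 n^{4} + 18 n^{3} + 33 n^{2} + 31 n + 12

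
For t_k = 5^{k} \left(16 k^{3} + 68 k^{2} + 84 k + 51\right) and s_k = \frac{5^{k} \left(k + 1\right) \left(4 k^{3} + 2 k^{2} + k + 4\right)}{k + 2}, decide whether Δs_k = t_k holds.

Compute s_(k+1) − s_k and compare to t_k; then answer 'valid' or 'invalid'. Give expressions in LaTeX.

s_(k+1) = 5**(k + 1)*(k + 2)*(k + 4*(k + 1)**3 + 2*(k + 1)**2 + 5)/(k + 3)
s_(k+1) − s_k = 5**k*(16*k**5 + 132*k**4 + 424*k**3 + 661*k**2 + 541*k + 208)/(k**2 + 5*k + 6)
(s_(k+1) − s_k) − t_k = 5**k*(-16*k**4 - 96*k**3 - 218*k**2 - 218*k - 98)/(k**2 + 5*k + 6)

Invalid: residual \frac{5^{k} \left(- 16 k^{4} - 96 k^{3} - 218 k^{2} - 218 k - 98\right)}{k^{2} + 5 k + 6} ≠ 0.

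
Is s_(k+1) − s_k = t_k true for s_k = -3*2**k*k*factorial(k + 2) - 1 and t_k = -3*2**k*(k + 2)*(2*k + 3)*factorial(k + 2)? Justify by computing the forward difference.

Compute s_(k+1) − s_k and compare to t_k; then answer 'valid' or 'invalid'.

s_(k+1) = -3*2**(k + 1)*(k + 1)*factorial(k + 3) - 1
s_(k+1) − s_k = -3*2**k*(k + 2)*(2*k + 3)*factorial(k + 2)
(s_(k+1) − s_k) − t_k = 0

valid; difference matches t_k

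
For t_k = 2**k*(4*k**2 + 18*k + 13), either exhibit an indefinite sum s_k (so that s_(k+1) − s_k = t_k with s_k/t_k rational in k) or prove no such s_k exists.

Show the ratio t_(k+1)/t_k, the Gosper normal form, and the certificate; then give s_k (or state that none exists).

r(k) = 2*(4*k**2 + 26*k + 35)/(4*k**2 + 18*k + 13) after simplifying.
Gosper form: A/B · C(k+1)/C(k) with A=2, B=1, C=k**2 + 9*k/2 + 13/4.
Set up (2)·f(k+1) − (1)·f(k) − (k**2 + 9*k/2 + 13/4) = 0.
Bound: deg f ≤ 2.
Coefficient equations give f(k) = (4*k**2 + 2*k + 1)/4.
Get s_k = R·t_k = 2**k*(4*k**2 + 2*k + 1) with R(k) = B(k−1)f(k)/C(k) = (4*k**2 + 2*k + 1)/(4*k**2 + 18*k + 13).
Δs = 2**k*(4*k**2 + 18*k + 13), as required.

s_k = 2**k*(4*k**2 + 2*k + 1)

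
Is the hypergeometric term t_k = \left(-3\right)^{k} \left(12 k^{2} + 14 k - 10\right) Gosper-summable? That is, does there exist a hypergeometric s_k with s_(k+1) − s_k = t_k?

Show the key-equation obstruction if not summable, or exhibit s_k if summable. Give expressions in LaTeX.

Yes. s_k = \left(-3\right)^{k} \left(- 3 k^{2} + k + 4\right).

Step 1: r(k) = 3*(-6*k**2 - 19*k - 8)/(6*k**2 + 7*k - 5).
Factor: A=-3; B=1; C=k**2 + 7*k/6 - 5/6.
Solve (-3)·f(k+1) − (1)·f(k) = k**2 + 7*k/6 - 5/6.
d = 2 from the (0,0,2) case.
Match coefficients ⇒ f(k) = -(k + 1)*(3*k - 4)/12.
So s_k = (B(k−1)f/C)·t_k = (-(k + 1)*(3*k - 4)/(2*(2*k - 1)*(3*k + 5)))·t_k = (-3)**k*(-3*k**2 + k + 4).
Check: Δs_k = (-3)**k*(12*k**2 + 14*k - 10). ✓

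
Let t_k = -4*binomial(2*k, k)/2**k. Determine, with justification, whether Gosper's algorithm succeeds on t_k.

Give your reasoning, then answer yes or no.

Step 1: r(k) = (2*k + 1)/(k + 1).
A = 2*k + 1, B = k + 1, C = 1.
Need (2*k + 1)·f(k+1) − (k)·f(k) = 1.
Degrees (1,1,0) ⇒ d ≤ -1.
deg f ≤ -1 is impossible — no certificate.

No — key equation has no polynomial f.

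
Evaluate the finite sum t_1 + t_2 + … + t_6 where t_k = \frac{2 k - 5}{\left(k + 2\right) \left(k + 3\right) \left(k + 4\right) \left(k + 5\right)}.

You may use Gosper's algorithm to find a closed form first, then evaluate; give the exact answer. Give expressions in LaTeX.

Σ = -1/165

Compute t_(k+1)/t_k: get (k + 2)*(2*k - 3)/((k + 6)*(2*k - 5)).
So A=k + 2 and B=k + 6, with C=k - 5/2.
f must satisfy (k + 2)·f(k+1) − (k + 5)·f(k) = k - 5/2.
Bound: deg f ≤ 3.
Solving with deg f ≤ 3: f(k) = -k*(k**2 + 9*k + 50)/48.
So s_k = (B(k−1)f/C)·t_k = (-k*(k + 5)*(k**2 + 9*k + 50)/(24*(2*k - 5)))·t_k = k*(-k**2 - 9*k - 50)/(24*(k + 2)*(k + 3)*(k + 4)).
Check: Δs_k = (2*k - 5)/(k**4 + 14*k**3 + 71*k**2 + 154*k + 120). ✓
Telescoping: Σ = s_(7) − s_(1) = -21/440 − (-1/24) = -1/165.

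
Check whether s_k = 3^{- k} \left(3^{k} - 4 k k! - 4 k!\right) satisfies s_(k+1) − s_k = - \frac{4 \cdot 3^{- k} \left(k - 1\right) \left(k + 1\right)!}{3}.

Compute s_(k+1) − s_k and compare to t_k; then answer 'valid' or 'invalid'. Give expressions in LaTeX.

Valid — Δs_k = t_k.

s_(k+1) = (3*3**k - 4*k**2*factorial(k) - 12*k*factorial(k) - 8*factorial(k))/(3*3**k)
s_(k+1) − s_k = -4*(k - 1)*factorial(k + 1)/(3*3**k)
(s_(k+1) − s_k) − t_k = 0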